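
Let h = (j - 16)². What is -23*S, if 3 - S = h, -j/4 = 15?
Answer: 132779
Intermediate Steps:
j = -60 (j = -4*15 = -60)
h = 5776 (h = (-60 - 16)² = (-76)² = 5776)
S = -5773 (S = 3 - 1*5776 = 3 - 5776 = -5773)
-23*S = -23*(-5773) = 132779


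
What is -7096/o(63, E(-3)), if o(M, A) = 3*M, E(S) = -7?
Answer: -7096/189 ≈ -37.545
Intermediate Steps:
-7096/o(63, E(-3)) = -7096/(3*63) = -7096/189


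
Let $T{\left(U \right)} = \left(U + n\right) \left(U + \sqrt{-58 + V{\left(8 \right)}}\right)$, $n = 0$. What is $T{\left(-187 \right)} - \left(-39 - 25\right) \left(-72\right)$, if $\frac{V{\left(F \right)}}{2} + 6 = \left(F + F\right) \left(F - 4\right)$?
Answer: $30361 - 187 \sqrt{58} \approx 28937.0$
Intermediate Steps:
$V{\left(F \right)} = -12 + 4 F \left(-4 + F\right)$ ($V{\left(F \right)} = -12 + 2 \left(F + F\right) \left(F - 4\right) = -12 + 2 \cdot 2 F \left(-4 + F\right) = -12 + 4 F \left(-4 + F\right)$)
$T{\left(U \right)} = U \left(U + \sqrt{58}\right)$ ($T{\left(U \right)} = \left(U + 0\right) \left(U + \sqrt{-58 - \left(140 - 256\right)}\right) = U \left(U + \sqrt{-58 - -116}\right) = U \left(U + \sqrt{-58 + 116}\right) = U \left(U + \sqrt{58}\right)$)
$T{\left(-187 \right)} - \left(-39 - 25\right) \left(-72\right) = - 187 \left(-187 + \sqrt{58}\right) - \left(-39 - 25\right) \left(-72\right) = \left(34969 - 187 \sqrt{58}\right) - \left(-64\right) \left(-72\right) = \left(34969 - 187 \sqrt{58}\right) - 4608 = 30361 - 187 \sqrt{58}$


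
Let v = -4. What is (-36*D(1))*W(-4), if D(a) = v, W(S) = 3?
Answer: 432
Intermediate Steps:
D(a) = -4
(-36*D(1))*W(-4) = -36*(-4)*3 = 144*3 = 432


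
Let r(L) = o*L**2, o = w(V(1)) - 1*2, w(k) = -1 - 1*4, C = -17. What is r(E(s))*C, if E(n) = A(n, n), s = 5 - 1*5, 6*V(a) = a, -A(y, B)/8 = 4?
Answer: 121856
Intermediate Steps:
A(y, B) = -32 (A(y, B) = -8*4 = -32)
V(a) = a/6
w(k) = -5 (w(k) = -1 - 4 = -5)
s = 0 (s = 5 - 5 = 0)
E(n) = -32
o = -7 (o = -5 - 1*2 = -5 - 2 = -7)
r(L) = -7*L**2
r(E(s))*C = -7*(-32)**2*(-17) = -7*1024*(-17) = -7168*(-17) = 121856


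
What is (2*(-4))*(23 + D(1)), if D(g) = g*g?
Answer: -192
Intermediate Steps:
D(g) = g²
(2*(-4))*(23 + D(1)) = (2*(-4))*(23 + 1²) = -8*(23 + 1) = -8*24 = -192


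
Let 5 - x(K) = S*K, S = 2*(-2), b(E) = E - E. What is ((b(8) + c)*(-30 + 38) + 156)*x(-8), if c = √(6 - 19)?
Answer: -4212 - 216*I*√13 ≈ -4212.0 - 778.8*I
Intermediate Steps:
c = I*√13 (c = √(-13) = I*√13 ≈ 3.6056*I)
b(E) = 0
S = -4
x(K) = 5 + 4*K (x(K) = 5 - (-4)*K = 5 + 4*K)
((b(8) + c)*(-30 + 38) + 156)*x(-8) = ((0 + I*√13)*(-30 + 38) + 156)*(5 + 4*(-8)) = ((I*√13)*8 + 156)*(5 - 32) = (8*I*√13 + 156)*(-27) = (156 + 8*I*√13)*(-27) = -4212 - 216*I*√13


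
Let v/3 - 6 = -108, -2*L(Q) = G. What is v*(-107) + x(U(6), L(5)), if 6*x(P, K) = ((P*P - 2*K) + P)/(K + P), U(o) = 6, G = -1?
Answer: 1276979/39 ≈ 32743.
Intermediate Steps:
L(Q) = ½ (L(Q) = -½*(-1) = ½)
x(P, K) = (P + P² - 2*K)/(6*(K + P)) (x(P, K) = (((P*P - 2*K) + P)/(K + P))/6 = (((P² - 2*K) + P)/(K + P))/6 = ((P + P² - 2*K)/(K + P))/6 = (P + P² - 2*K)/(6*(K + P)))
v = -306 (v = 18 + 3*(-108) = 18 - 324 = -306)
v*(-107) + x(U(6), L(5)) = -306*(-107) + (6 + 6² - 2*½)/(6*(½ + 6)) = 32742 + (6 + 36 - 1)/(6*(13/2)) = 32742 + (⅙)*(2/13)*41 = 32742 + 41/39 = 1276979/39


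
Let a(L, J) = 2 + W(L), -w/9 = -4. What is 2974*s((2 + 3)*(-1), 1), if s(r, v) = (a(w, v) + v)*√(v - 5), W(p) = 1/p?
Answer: 162083*I/9 ≈ 18009.0*I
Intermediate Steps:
w = 36 (w = -9*(-4) = 36)
a(L, J) = 2 + 1/L
s(r, v) = √(-5 + v)*(73/36 + v) (s(r, v) = ((2 + 1/36) + v)*√(v - 5) = ((2 + 1/36) + v)*√(-5 + v) = (73/36 + v)*√(-5 + v) = √(-5 + v)*(73/36 + v))
2974*s((2 + 3)*(-1), 1) = 2974*(√(-5 + 1)*(73/36 + 1)) = 2974*(√(-4)*(109/36)) = 2974*((2*I)*(109/36)) = 2974*(109*I/18) = 162083*I/9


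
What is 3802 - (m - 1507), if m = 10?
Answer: 5299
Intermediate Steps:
3802 - (m - 1507) = 3802 - (10 - 1507) = 3802 - 1*(-1497) = 3802 + 1497 = 5299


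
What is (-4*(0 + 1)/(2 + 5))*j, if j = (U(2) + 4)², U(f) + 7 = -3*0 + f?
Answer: -4/7 ≈ -0.57143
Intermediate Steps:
U(f) = -7 + f (U(f) = -7 + (-3*0 + f) = -7 + (0 + f) = -7 + f)
j = 1 (j = ((-7 + 2) + 4)² = (-5 + 4)² = (-1)² = 1)
(-4*(0 + 1)/(2 + 5))*j = -4*(0 + 1)/(2 + 5)*1 = -4/7*1 = -4/7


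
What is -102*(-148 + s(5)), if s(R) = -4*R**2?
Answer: 25296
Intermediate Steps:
-102*(-148 + s(5)) = -102*(-148 - 4*5**2) = -102*(-148 - 4*25) = -102*(-148 - 100) = -102*(-248) = 25296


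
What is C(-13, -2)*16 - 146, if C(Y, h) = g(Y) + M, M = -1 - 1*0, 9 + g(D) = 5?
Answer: -226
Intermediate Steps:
g(D) = -4 (g(D) = -9 + 5 = -4)
M = -1 (M = -1 + 0 = -1)
C(Y, h) = -5 (C(Y, h) = -4 - 1 = -5)
C(-13, -2)*16 - 146 = -5*16 - 146 = -80 - 146 = -226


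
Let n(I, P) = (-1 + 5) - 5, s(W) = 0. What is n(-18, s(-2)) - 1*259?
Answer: -260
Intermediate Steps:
n(I, P) = -1 (n(I, P) = 4 - 5 = -1)
n(-18, s(-2)) - 1*259 = -1 - 1*259 = -1 - 259 = -260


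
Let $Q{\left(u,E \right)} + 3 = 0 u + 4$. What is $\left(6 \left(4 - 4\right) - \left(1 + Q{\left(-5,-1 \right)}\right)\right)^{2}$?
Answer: $4$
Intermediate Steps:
$Q{\left(u,E \right)} = 1$ ($Q{\left(u,E \right)} = -3 + \left(0 u + 4\right) = -3 + \left(0 + 4\right) = -3 + 4 = 1$)
$\left(6 \left(4 - 4\right) - \left(1 + Q{\left(-5,-1 \right)}\right)\right)^{2} = \left(6 \left(4 - 4\right) - 2\right)^{2} = \left(6 \cdot 0 - 2\right)^{2} = \left(0 - 2\right)^{2} = \left(-2\right)^{2} = 4$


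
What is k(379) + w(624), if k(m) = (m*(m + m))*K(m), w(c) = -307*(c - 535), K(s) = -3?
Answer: -889169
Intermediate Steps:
w(c) = 164245 - 307*c (w(c) = -307*(-535 + c) = 164245 - 307*c)
k(m) = -6*m**2 (k(m) = (m*(m + m))*(-3) = (m*(2*m))*(-3) = (2*m**2)*(-3) = -6*m**2)
k(379) + w(624) = -6*379**2 + (164245 - 307*624) = -6*143641 + (164245 - 191568) = -861846 - 27323 = -889169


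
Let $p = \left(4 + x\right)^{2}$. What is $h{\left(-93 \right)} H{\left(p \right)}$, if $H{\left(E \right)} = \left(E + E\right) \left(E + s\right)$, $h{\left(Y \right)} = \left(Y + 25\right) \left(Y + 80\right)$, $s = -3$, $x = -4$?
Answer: $0$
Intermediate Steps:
$h{\left(Y \right)} = \left(25 + Y\right) \left(80 + Y\right)$
$p = 0$ ($p = \left(4 - 4\right)^{2} = 0^{2} = 0$)
$H{\left(E \right)} = 2 E \left(-3 + E\right)$ ($H{\left(E \right)} = \left(E + E\right) \left(E - 3\right) = 2 E \left(-3 + E\right)$)
$h{\left(-93 \right)} H{\left(p \right)} = \left(2000 + \left(-93\right)^{2} + 105 \left(-93\right)\right) 2 \cdot 0 \left(-3 + 0\right) = \left(2000 + 8649 - 9765\right) 2 \cdot 0 \left(-3\right) = 884 \cdot 0 = 0$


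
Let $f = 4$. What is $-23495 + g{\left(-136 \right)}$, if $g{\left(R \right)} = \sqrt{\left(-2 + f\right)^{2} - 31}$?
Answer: $-23495 + 3 i \sqrt{3} \approx -23495.0 + 5.1962 i$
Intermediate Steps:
$g{\left(R \right)} = 3 i \sqrt{3}$ ($g{\left(R \right)} = \sqrt{\left(-2 + 4\right)^{2} - 31} = \sqrt{2^{2} - 31} = \sqrt{4 - 31} = \sqrt{-27} = 3 i \sqrt{3}$)
$-23495 + g{\left(-136 \right)} = -23495 + 3 i \sqrt{3}$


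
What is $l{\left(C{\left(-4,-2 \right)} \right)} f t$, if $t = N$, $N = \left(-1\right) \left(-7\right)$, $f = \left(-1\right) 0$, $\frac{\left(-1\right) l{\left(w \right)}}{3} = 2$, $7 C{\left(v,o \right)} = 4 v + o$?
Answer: $0$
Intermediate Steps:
$C{\left(v,o \right)} = \frac{o}{7} + \frac{4 v}{7}$ ($C{\left(v,o \right)} = \frac{4 v + o}{7} = \frac{o + 4 v}{7} = \frac{o}{7} + \frac{4 v}{7}$)
$l{\left(w \right)} = -6$ ($l{\left(w \right)} = \left(-3\right) 2 = -6$)
$f = 0$
$N = 7$
$t = 7$
$l{\left(C{\left(-4,-2 \right)} \right)} f t = \left(-6\right) 0 \cdot 7 = 0 \cdot 7 = 0$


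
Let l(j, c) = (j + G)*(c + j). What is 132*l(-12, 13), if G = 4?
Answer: -1056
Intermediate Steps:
l(j, c) = (4 + j)*(c + j) (l(j, c) = (j + 4)*(c + j) = (4 + j)*(c + j))
132*l(-12, 13) = 132*((-12)² + 4*13 + 4*(-12) + 13*(-12)) = 132*(144 + 52 - 48 - 156) = 132*(-8) = -1056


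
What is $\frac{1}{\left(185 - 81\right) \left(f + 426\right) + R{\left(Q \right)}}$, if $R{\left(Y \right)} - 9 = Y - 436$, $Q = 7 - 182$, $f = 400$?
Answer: $\frac{1}{85302} \approx 1.1723 \cdot 10^{-5}$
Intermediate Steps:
$Q = -175$ ($Q = 7 - 182 = -175$)
$R{\left(Y \right)} = -427 + Y$ ($R{\left(Y \right)} = 9 + \left(Y - 436\right) = 9 + \left(-436 + Y\right) = -427 + Y$)
$\frac{1}{\left(185 - 81\right) \left(f + 426\right) + R{\left(Q \right)}} = \frac{1}{\left(185 - 81\right) \left(400 + 426\right) - 602} = \frac{1}{104 \cdot 826 - 602} = \frac{1}{85904 - 602} = \frac{1}{85302}$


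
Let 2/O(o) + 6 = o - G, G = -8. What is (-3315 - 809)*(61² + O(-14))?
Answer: -46034150/3 ≈ -1.5345e+7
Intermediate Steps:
O(o) = 2/(2 + o) (O(o) = 2/(-6 + (o - 1*(-8))) = 2/(-6 + (o + 8)) = 2/(-6 + (8 + o)) = 2/(2 + o))
(-3315 - 809)*(61² + O(-14)) = (-3315 - 809)*(61² + 2/(2 - 14)) = -4124*(3721 + 2/(-12)) = -4124*(3721 + 2*(-1/12)) = -4124*(3721 - ⅙) = -4124*22325/6 = -46034150/3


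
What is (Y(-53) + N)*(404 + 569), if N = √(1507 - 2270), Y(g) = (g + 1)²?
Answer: 2630992 + 973*I*√763 ≈ 2.631e+6 + 26877.0*I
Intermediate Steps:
Y(g) = (1 + g)²
N = I*√763 (N = √(-763) = I*√763 ≈ 27.622*I)
(Y(-53) + N)*(404 + 569) = ((1 - 53)² + I*√763)*(404 + 569) = ((-52)² + I*√763)*973 = (2704 + I*√763)*973 = 2630992 + 973*I*√763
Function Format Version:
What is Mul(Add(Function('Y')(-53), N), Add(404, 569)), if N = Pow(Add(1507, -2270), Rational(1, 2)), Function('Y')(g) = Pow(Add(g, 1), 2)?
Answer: Add(2630992, Mul(973, I, Pow(763, Rational(1, 2)))) ≈ Add(2.6310e+6, Mul(26877., I))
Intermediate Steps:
Function('Y')(g) = Pow(Add(1, g), 2)
N = Mul(I, Pow(763, Rational(1, 2))) (N = Pow(-763, Rational(1, 2)) = Mul(I, Pow(763, Rational(1, 2))) ≈ Mul(27.622, I))
Mul(Add(Function('Y')(-53), N), Add(404, 569)) = Mul(Add(Pow(Add(1, -53), 2), Mul(I, Pow(763, Rational(1, 2)))), Add(404, 569)) = Mul(Add(Pow(-52, 2), Mul(I, Pow(763, Rational(1, 2)))), 973) = Mul(Add(2704, Mul(I, Pow(763, Rational(1, 2)))), 973) = Add(2630992, Mul(973, I, Pow(763, Rational(1, 2))))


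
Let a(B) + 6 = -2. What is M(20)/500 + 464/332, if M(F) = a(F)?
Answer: 14334/10375 ≈ 1.3816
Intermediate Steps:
a(B) = -8 (a(B) = -6 - 2 = -8)
M(F) = -8
M(20)/500 + 464/332 = -8/500 + 464/332 = -8*1/500 + 464*(1/332) = -2/125 + 116/83 = 14334/10375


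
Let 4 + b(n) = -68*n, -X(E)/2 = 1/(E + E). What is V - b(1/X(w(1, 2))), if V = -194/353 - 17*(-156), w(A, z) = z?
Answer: 889366/353 ≈ 2519.4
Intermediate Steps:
X(E) = -1/E (X(E) = -2/(E + E) = -2*1/(2*E) = -1/E)
b(n) = -4 - 68*n
V = 935962/353 (V = -194*1/353 + 2652 = -194/353 + 2652 = 935962/353 ≈ 2651.4)
V - b(1/X(w(1, 2))) = 935962/353 - (-4 - 68/((-1/2))) = 935962/353 - (-4 - 68/((-1*1/2))) = 935962/353 - (-4 - 68/(-1/2)) = 935962/353 - (-4 - 68*(-2)) = 935962/353 - (-4 + 136) = 935962/353 - 1*132 = 935962/353 - 132 = 889366/353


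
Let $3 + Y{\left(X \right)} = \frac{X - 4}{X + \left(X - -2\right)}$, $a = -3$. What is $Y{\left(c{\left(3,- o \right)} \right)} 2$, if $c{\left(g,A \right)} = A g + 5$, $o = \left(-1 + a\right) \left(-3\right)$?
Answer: $- \frac{29}{6} \approx -4.8333$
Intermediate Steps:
$o = 12$ ($o = \left(-1 - 3\right) \left(-3\right) = \left(-4\right) \left(-3\right) = 12$)
$c{\left(g,A \right)} = 5 + A g$
$Y{\left(X \right)} = -3 + \frac{-4 + X}{2 + 2 X}$ ($Y{\left(X \right)} = -3 + \frac{X - 4}{X + \left(X - -2\right)} = -3 + \frac{-4 + X}{X + \left(X + 2\right)} = -3 + \frac{-4 + X}{X + \left(2 + X\right)} = -3 + \frac{-4 + X}{2 + 2 X}$)
$Y{\left(c{\left(3,- o \right)} \right)} 2 = \frac{5 \left(-2 - \left(5 + \left(-1\right) 12 \cdot 3\right)\right)}{2 \left(1 + \left(5 + \left(-1\right) 12 \cdot 3\right)\right)} 2 = \frac{5 \left(-2 - \left(5 - 36\right)\right)}{2 \left(1 + \left(5 - 36\right)\right)} 2 = \frac{5 \left(-2 - -31\right)}{2 \left(1 - 31\right)} 2 = \frac{5 \left(-2 + 31\right)}{2 \left(-30\right)} 2 = \frac{5}{2} \left(- \frac{1}{30}\right) 29 \cdot 2 = \left(- \frac{29}{12}\right) 2 = - \frac{29}{6}$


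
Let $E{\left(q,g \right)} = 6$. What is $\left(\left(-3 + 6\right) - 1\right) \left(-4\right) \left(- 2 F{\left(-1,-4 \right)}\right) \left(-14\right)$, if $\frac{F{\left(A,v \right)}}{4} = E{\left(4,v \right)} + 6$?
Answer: $-10752$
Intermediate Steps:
$F{\left(A,v \right)} = 48$ ($F{\left(A,v \right)} = 4 \left(6 + 6\right) = 4 \cdot 12 = 48$)
$\left(\left(-3 + 6\right) - 1\right) \left(-4\right) \left(- 2 F{\left(-1,-4 \right)}\right) \left(-14\right) = \left(\left(-3 + 6\right) - 1\right) \left(-4\right) \left(\left(-2\right) 48\right) \left(-14\right) = \left(3 - 1\right) \left(-4\right) \left(-96\right) \left(-14\right) = 2 \left(-4\right) \left(-96\right) \left(-14\right) = \left(-8\right) \left(-96\right) \left(-14\right) = 768 \left(-14\right) = -10752$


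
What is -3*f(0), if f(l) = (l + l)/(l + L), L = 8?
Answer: 0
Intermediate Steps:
f(l) = 2*l/(8 + l) (f(l) = (l + l)/(l + 8) = (2*l)/(8 + l) = 2*l/(8 + l))
-3*f(0) = -6*0/(8 + 0) = -6*0/8 = -3*0 = 0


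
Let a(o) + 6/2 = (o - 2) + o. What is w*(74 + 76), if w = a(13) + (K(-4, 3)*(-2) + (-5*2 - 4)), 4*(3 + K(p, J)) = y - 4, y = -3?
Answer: 2475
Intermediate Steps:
a(o) = -5 + 2*o (a(o) = -3 + ((o - 2) + o) = -3 + ((-2 + o) + o) = -3 + (-2 + 2*o) = -5 + 2*o)
K(p, J) = -19/4 (K(p, J) = -3 + (-3 - 4)/4 = -3 + (¼)*(-7) = -3 - 7/4 = -19/4)
w = 33/2 (w = (-5 + 2*13) + (-19/4*(-2) + (-5*2 - 4)) = (-5 + 26) + (19/2 + (-10 - 4)) = 21 + (19/2 - 14) = 21 - 9/2 = 33/2 ≈ 16.500)
w*(74 + 76) = 33*(74 + 76)/2 = (33/2)*150 = 2475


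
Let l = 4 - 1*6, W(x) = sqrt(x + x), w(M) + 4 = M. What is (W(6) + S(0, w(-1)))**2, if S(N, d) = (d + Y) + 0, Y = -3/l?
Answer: 97/4 - 14*sqrt(3) ≈ 0.0012887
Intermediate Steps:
w(M) = -4 + M
W(x) = sqrt(2)*sqrt(x) (W(x) = sqrt(2*x) = sqrt(2)*sqrt(x))
l = -2 (l = 4 - 6 = -2)
Y = 3/2 (Y = -3/(-2) = -3*(-1/2) = 3/2 ≈ 1.5000)
S(N, d) = 3/2 + d (S(N, d) = (d + 3/2) + 0 = (3/2 + d) + 0 = 3/2 + d)
(W(6) + S(0, w(-1)))**2 = (sqrt(2)*sqrt(6) + (3/2 + (-4 - 1)))**2 = (2*sqrt(3) + (3/2 - 5))**2 = (2*sqrt(3) - 7/2)**2 = (-7/2 + 2*sqrt(3))**2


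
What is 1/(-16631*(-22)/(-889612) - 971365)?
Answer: -444806/432069163131 ≈ -1.0295e-6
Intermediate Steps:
1/(-16631*(-22)/(-889612) - 971365) = 1/(365882*(-1/889612) - 971365) = 1/(-182941/444806 - 971365) = 1/(-432069163131/444806) = -444806/432069163131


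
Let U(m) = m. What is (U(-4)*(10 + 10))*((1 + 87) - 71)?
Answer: -1360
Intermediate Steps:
(U(-4)*(10 + 10))*((1 + 87) - 71) = (-4*(10 + 10))*((1 + 87) - 71) = (-4*20)*(88 - 71) = -80*17 = -1360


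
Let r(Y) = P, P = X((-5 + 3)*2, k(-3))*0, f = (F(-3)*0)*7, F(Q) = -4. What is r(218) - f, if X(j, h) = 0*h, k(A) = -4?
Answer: 0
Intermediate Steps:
X(j, h) = 0
f = 0 (f = -4*0*7 = 0*7 = 0)
P = 0 (P = 0*0 = 0)
r(Y) = 0
r(218) - f = 0 - 1*0 = 0 + 0 = 0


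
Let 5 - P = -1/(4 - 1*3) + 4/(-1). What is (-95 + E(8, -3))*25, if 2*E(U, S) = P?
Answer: -2250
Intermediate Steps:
P = 10 (P = 5 - (-1/(4 - 1*3) + 4/(-1)) = 5 - (-1/(4 - 3) + 4*(-1)) = 5 - (-1/1 - 4) = 5 - (-1*1 - 4) = 5 - (-1 - 4) = 5 - 1*(-5) = 5 + 5 = 10)
E(U, S) = 5 (E(U, S) = (½)*10 = 5)
(-95 + E(8, -3))*25 = (-95 + 5)*25 = -90*25 = -2250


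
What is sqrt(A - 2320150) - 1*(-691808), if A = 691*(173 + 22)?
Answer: 691808 + I*sqrt(2185405) ≈ 6.9181e+5 + 1478.3*I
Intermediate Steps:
A = 134745 (A = 691*195 = 134745)
sqrt(A - 2320150) - 1*(-691808) = sqrt(134745 - 2320150) - 1*(-691808) = sqrt(-2185405) + 691808 = I*sqrt(2185405) + 691808 = 691808 + I*sqrt(2185405)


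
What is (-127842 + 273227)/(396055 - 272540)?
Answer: 29077/24703 ≈ 1.1771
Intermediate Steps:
(-127842 + 273227)/(396055 - 272540) = 145385/123515 = 145385*(1/123515) = 29077/24703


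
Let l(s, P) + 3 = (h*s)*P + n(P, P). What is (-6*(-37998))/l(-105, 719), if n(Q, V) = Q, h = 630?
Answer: -113994/23780567 ≈ -0.0047936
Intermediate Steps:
l(s, P) = -3 + P + 630*P*s (l(s, P) = -3 + ((630*s)*P + P) = -3 + (630*P*s + P) = -3 + (P + 630*P*s) = -3 + P + 630*P*s)
(-6*(-37998))/l(-105, 719) = (-6*(-37998))/(-3 + 719 + 630*719*(-105)) = 227988/(-3 + 719 - 47561850) = 227988/(-47561134) = 227988*(-1/47561134) = -113994/23780567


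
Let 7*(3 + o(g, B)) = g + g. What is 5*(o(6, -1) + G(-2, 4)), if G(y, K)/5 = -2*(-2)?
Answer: 655/7 ≈ 93.571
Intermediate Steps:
G(y, K) = 20 (G(y, K) = 5*(-2*(-2)) = 5*4 = 20)
o(g, B) = -3 + 2*g/7 (o(g, B) = -3 + (g + g)/7 = -3 + (2*g)/7 = -3 + 2*g/7)
5*(o(6, -1) + G(-2, 4)) = 5*((-3 + (2/7)*6) + 20) = 5*((-3 + 12/7) + 20) = 5*(-9/7 + 20) = 5*(131/7) = 655/7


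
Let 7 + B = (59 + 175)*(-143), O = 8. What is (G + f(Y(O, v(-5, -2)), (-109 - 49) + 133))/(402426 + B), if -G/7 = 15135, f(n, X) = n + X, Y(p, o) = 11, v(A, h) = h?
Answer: -105959/368957 ≈ -0.28719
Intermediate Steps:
B = -33469 (B = -7 + (59 + 175)*(-143) = -7 + 234*(-143) = -7 - 33462 = -33469)
f(n, X) = X + n
G = -105945 (G = -7*15135 = -105945)
(G + f(Y(O, v(-5, -2)), (-109 - 49) + 133))/(402426 + B) = (-105945 + (((-109 - 49) + 133) + 11))/(402426 - 33469) = (-105945 + ((-158 + 133) + 11))/368957 = (-105945 + (-25 + 11))*(1/368957) = (-105945 - 14)*(1/368957) = -105959*1/368957 = -105959/368957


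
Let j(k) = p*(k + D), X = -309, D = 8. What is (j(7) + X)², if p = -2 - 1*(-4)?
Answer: 77841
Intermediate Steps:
p = 2 (p = -2 + 4 = 2)
j(k) = 16 + 2*k (j(k) = 2*(k + 8) = 2*(8 + k) = 16 + 2*k)
(j(7) + X)² = ((16 + 2*7) - 309)² = ((16 + 14) - 309)² = (30 - 309)² = (-279)² = 77841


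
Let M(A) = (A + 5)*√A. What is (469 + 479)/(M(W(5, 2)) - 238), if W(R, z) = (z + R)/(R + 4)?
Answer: -5874282/1474091 - 332748*√7/10318637 ≈ -4.0703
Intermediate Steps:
W(R, z) = (R + z)/(4 + R)
M(A) = √A*(5 + A) (M(A) = (5 + A)*√A = √A*(5 + A))
(469 + 479)/(M(W(5, 2)) - 238) = (469 + 479)/(√((5 + 2)/(4 + 5))*(5 + (5 + 2)/(4 + 5)) - 238) = 948/(√(7/9)*(5 + 7/9) - 238) = 948/((√7/3)*(52/9) - 238) = 948/(52*√7/27 - 238) = 948/(-238 + 52*√7/27)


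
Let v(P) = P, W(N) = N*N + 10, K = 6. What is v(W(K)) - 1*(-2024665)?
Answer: 2024711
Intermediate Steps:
W(N) = 10 + N² (W(N) = N² + 10 = 10 + N²)
v(W(K)) - 1*(-2024665) = (10 + 6²) - 1*(-2024665) = (10 + 36) + 2024665 = 46 + 2024665 = 2024711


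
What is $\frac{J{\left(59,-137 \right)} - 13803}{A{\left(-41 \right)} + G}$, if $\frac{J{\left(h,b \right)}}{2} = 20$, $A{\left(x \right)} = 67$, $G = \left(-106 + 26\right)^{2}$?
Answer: $- \frac{13763}{6467} \approx -2.1282$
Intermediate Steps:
$G = 6400$ ($G = \left(-80\right)^{2} = 6400$)
$J{\left(h,b \right)} = 40$ ($J{\left(h,b \right)} = 2 \cdot 20 = 40$)
$\frac{J{\left(59,-137 \right)} - 13803}{A{\left(-41 \right)} + G} = \frac{40 - 13803}{67 + 6400} = - \frac{13763}{6467}$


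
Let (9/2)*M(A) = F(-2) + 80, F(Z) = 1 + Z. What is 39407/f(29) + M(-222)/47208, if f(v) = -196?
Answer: -74745089/371763 ≈ -201.06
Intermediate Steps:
M(A) = 158/9 (M(A) = 2*((1 - 2) + 80)/9 = 2*(-1 + 80)/9 = (2/9)*79 = 158/9)
39407/f(29) + M(-222)/47208 = 39407/(-196) + (158/9)/47208 = 39407*(-1/196) + (158/9)*(1/47208) = -39407/196 + 79/212436 = -74745089/371763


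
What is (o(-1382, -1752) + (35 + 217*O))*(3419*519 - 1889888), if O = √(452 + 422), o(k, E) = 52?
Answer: -10042149 - 25047659*√874 ≈ -7.5054e+8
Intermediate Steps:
O = √874 ≈ 29.563
(o(-1382, -1752) + (35 + 217*O))*(3419*519 - 1889888) = (52 + (35 + 217*√874))*(3419*519 - 1889888) = (87 + 217*√874)*(1774461 - 1889888) = (87 + 217*√874)*(-115427) = -10042149 - 25047659*√874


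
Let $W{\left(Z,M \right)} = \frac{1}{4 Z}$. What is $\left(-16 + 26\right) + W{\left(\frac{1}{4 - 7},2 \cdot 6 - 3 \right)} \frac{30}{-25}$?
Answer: $\frac{109}{10} \approx 10.9$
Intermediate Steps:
$W{\left(Z,M \right)} = \frac{1}{4 Z}$
$\left(-16 + 26\right) + W{\left(\frac{1}{4 - 7},2 \cdot 6 - 3 \right)} \frac{30}{-25} = \left(-16 + 26\right) + \frac{1}{4 \frac{1}{4 - 7}} \frac{30}{-25} = 10 + \frac{1}{4 \frac{1}{-3}} \cdot 30 \left(- \frac{1}{25}\right) = 10 + \frac{1}{4 \left(- \frac{1}{3}\right)} \left(- \frac{6}{5}\right) = 10 + \frac{1}{4} \left(-3\right) \left(- \frac{6}{5}\right) = 10 - - \frac{9}{10} = 10 + \frac{9}{10} = \frac{109}{10}$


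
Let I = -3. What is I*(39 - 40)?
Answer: 3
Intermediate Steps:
I*(39 - 40) = -3*(39 - 40) = -3*(-1) = 3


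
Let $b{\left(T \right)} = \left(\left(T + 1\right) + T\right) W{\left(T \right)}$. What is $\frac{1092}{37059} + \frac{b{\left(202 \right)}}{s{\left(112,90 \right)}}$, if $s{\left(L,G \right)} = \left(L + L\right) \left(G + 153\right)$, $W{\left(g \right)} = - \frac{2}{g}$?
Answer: $\frac{24643643}{838422816} \approx 0.029393$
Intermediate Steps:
$s{\left(L,G \right)} = 2 L \left(153 + G\right)$
$b{\left(T \right)} = - \frac{2 \left(1 + 2 T\right)}{T}$ ($b{\left(T \right)} = \left(\left(T + 1\right) + T\right) \left(- \frac{2}{T}\right) = \left(\left(1 + T\right) + T\right) \left(- \frac{2}{T}\right) = \left(1 + 2 T\right) \left(- \frac{2}{T}\right) = - \frac{2 \left(1 + 2 T\right)}{T}$)
$\frac{1092}{37059} + \frac{b{\left(202 \right)}}{s{\left(112,90 \right)}} = \frac{1092}{37059} + \frac{-4 - \frac{2}{202}}{2 \cdot 112 \left(153 + 90\right)} = 1092 \cdot \frac{1}{37059} + \frac{-4 - \frac{1}{101}}{2 \cdot 112 \cdot 243} = \frac{364}{12353} + \frac{-4 - \frac{1}{101}}{54432} = \frac{364}{12353} - \frac{5}{67872} = \frac{24643643}{838422816}$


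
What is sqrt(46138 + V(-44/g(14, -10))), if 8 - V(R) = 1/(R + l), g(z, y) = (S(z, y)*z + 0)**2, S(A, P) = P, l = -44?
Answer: 29*sqrt(2550821726926)/215611 ≈ 214.82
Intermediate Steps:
g(z, y) = y**2*z**2 (g(z, y) = (y*z + 0)**2 = (y*z)**2 = y**2*z**2)
V(R) = 8 - 1/(-44 + R) (V(R) = 8 - 1/(R - 44) = 8 - 1/(-44 + R))
sqrt(46138 + V(-44/g(14, -10))) = sqrt(46138 + (-353 + 8*(-44/((-10)**2*14**2)))/(-44 - 44/((-10)**2*14**2))) = sqrt(46138 + (-353 + 8*(-44/(100*196)))/(-44 - 44/(100*196))) = sqrt(46138 + (-353 + 8*(-44/19600))/(-44 - 44/19600)) = sqrt(46138 + (-353 + 8*(-44*1/19600))/(-44 - 44*1/19600)) = sqrt(46138 + (-353 + 8*(-11/4900))/(-44 - 11/4900)) = sqrt(46138 + (-353 - 22/1225)/(-215611/4900)) = sqrt(46138 - 4900/215611*(-432447/1225)) = sqrt(46138 + 1729788/215611) = sqrt(9949590106/215611) = 29*sqrt(2550821726926)/215611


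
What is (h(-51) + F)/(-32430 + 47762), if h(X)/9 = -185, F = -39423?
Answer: -10272/3833 ≈ -2.6799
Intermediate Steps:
h(X) = -1665 (h(X) = 9*(-185) = -1665)
(h(-51) + F)/(-32430 + 47762) = (-1665 - 39423)/(-32430 + 47762) = -41088/15332 = -41088*1/15332 = -10272/3833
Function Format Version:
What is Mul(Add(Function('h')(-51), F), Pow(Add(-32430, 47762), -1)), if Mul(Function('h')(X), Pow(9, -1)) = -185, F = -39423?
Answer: Rational(-10272, 3833) ≈ -2.6799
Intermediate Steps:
Function('h')(X) = -1665 (Function('h')(X) = Mul(9, -185) = -1665)
Mul(Add(Function('h')(-51), F), Pow(Add(-32430, 47762), -1)) = Mul(Add(-1665, -39423), Pow(Add(-32430, 47762), -1)) = Mul(-41088, Pow(15332, -1)) = Mul(-41088, Rational(1, 15332)) = Rational(-10272, 3833)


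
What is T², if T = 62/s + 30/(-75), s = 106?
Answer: 2401/70225 ≈ 0.034190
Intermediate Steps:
T = 49/265 (T = 62/106 + 30/(-75) = 62*(1/106) + 30*(-1/75) = 31/53 - ⅖ = 49/265 ≈ 0.18491)
T² = (49/265)² = 2401/70225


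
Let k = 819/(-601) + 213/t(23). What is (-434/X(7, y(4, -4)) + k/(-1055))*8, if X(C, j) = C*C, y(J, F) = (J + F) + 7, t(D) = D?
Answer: -7239413296/102082855 ≈ -70.917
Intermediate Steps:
y(J, F) = 7 + F + J (y(J, F) = (F + J) + 7 = 7 + F + J)
X(C, j) = C²
k = 109176/13823 (k = 819/(-601) + 213/23 = 819*(-1/601) + 213*(1/23) = -819/601 + 213/23 = 109176/13823 ≈ 7.8981)
(-434/X(7, y(4, -4)) + k/(-1055))*8 = (-434/(7²) + (109176/13823)/(-1055))*8 = (-434/49 + (109176/13823)*(-1/1055))*8 = (-434*1/49 - 109176/14583265)*8 = (-62/7 - 109176/14583265)*8 = -904926662/102082855*8 = -7239413296/102082855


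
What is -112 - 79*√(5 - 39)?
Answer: -112 - 79*I*√34 ≈ -112.0 - 460.65*I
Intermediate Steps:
-112 - 79*√(5 - 39) = -112 - 79*I*√34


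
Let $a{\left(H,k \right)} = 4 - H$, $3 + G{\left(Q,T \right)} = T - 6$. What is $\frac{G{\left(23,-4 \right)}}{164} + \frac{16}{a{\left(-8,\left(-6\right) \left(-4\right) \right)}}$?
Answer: $\frac{617}{492} \approx 1.2541$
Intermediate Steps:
$G{\left(Q,T \right)} = -9 + T$ ($G{\left(Q,T \right)} = -3 + \left(T - 6\right) = -3 + \left(-6 + T\right) = -9 + T$)
$\frac{G{\left(23,-4 \right)}}{164} + \frac{16}{a{\left(-8,\left(-6\right) \left(-4\right) \right)}} = \frac{-9 - 4}{164} + \frac{16}{4 - -8} = \left(-13\right) \frac{1}{164} + \frac{16}{4 + 8} = - \frac{13}{164} + \frac{16}{12} = - \frac{13}{164} + 16 \cdot \frac{1}{12} = - \frac{13}{164} + \frac{4}{3} = \frac{617}{492}$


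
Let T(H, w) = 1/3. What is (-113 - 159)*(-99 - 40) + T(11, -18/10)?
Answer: 113425/3 ≈ 37808.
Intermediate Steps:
T(H, w) = ⅓
(-113 - 159)*(-99 - 40) + T(11, -18/10) = (-113 - 159)*(-99 - 40) + ⅓ = -272*(-139) + ⅓ = 37808 + ⅓ = 113425/3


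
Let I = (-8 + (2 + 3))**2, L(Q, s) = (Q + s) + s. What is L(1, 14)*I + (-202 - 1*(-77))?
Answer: 136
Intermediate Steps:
L(Q, s) = Q + 2*s
I = 9 (I = (-8 + 5)**2 = (-3)**2 = 9)
L(1, 14)*I + (-202 - 1*(-77)) = (1 + 2*14)*9 + (-202 - 1*(-77)) = (1 + 28)*9 + (-202 + 77) = 29*9 - 125 = 261 - 125 = 136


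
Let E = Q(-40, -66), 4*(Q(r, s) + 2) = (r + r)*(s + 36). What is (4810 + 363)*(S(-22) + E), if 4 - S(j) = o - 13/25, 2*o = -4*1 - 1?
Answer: 156488423/50 ≈ 3.1298e+6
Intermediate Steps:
o = -5/2 (o = (-4*1 - 1)/2 = (-4 - 1)/2 = (½)*(-5) = -5/2 ≈ -2.5000)
Q(r, s) = -2 + r*(36 + s)/2 (Q(r, s) = -2 + ((r + r)*(s + 36))/4 = -2 + ((2*r)*(36 + s))/4 = -2 + (2*r*(36 + s))/4 = -2 + r*(36 + s)/2)
E = 598 (E = -2 + 18*(-40) + (½)*(-40)*(-66) = -2 - 720 + 1320 = 598)
S(j) = 351/50 (S(j) = 4 - (-5/2 - 13/25) = 4 - 1*(-151/50) = 4 + 151/50 = 351/50)
(4810 + 363)*(S(-22) + E) = (4810 + 363)*(351/50 + 598) = 5173*(30251/50) = 156488423/50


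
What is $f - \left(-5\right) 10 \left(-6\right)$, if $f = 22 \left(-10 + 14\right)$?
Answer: $-212$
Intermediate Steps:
$f = 88$ ($f = 22 \cdot 4 = 88$)
$f - \left(-5\right) 10 \left(-6\right) = 88 - \left(-5\right) 10 \left(-6\right) = 88 - \left(-50\right) \left(-6\right) = 88 - 300 = -212$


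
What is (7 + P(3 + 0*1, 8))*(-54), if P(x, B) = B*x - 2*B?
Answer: -810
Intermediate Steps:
P(x, B) = -2*B + B*x
(7 + P(3 + 0*1, 8))*(-54) = (7 + 8*(-2 + (3 + 0*1)))*(-54) = (7 + 8*(-2 + (3 + 0)))*(-54) = (7 + 8*(-2 + 3))*(-54) = (7 + 8*1)*(-54) = (7 + 8)*(-54) = 15*(-54) = -810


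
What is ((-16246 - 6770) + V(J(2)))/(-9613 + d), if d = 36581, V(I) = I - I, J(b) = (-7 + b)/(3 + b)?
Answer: -2877/3371 ≈ -0.85346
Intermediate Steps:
J(b) = (-7 + b)/(3 + b)
V(I) = 0
((-16246 - 6770) + V(J(2)))/(-9613 + d) = ((-16246 - 6770) + 0)/(-9613 + 36581) = (-23016 + 0)/26968 = -23016*1/26968 = -2877/3371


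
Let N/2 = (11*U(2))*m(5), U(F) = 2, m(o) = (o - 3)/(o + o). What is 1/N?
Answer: 5/44 ≈ 0.11364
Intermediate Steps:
m(o) = (-3 + o)/(2*o) (m(o) = (-3 + o)/((2*o)) = (-3 + o)*(1/(2*o)) = (-3 + o)/(2*o))
N = 44/5 (N = 2*((11*2)*((½)*(-3 + 5)/5)) = 2*(22*((½)*(⅕)*2)) = 2*(22*(⅕)) = 2*(22/5) = 44/5 ≈ 8.8000)
1/N = 1/(44/5) = 5/44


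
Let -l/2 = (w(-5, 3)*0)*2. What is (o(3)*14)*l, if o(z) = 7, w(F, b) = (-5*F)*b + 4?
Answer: 0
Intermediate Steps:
w(F, b) = 4 - 5*F*b (w(F, b) = -5*F*b + 4 = 4 - 5*F*b)
l = 0 (l = -2*(4 - 5*(-5)*3)*0*2 = -2*(4 + 75)*0*2 = -2*79*0*2 = -0*2 = -2*0 = 0)
(o(3)*14)*l = (7*14)*0 = 98*0 = 0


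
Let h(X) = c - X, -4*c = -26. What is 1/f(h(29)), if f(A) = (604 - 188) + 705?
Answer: 1/1121 ≈ 0.00089206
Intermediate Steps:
c = 13/2 (c = -¼*(-26) = 13/2 ≈ 6.5000)
h(X) = 13/2 - X
f(A) = 1121 (f(A) = 416 + 705 = 1121)
1/f(h(29)) = 1/1121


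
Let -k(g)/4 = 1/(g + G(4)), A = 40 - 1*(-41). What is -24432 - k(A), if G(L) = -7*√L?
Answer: -1636940/67 ≈ -24432.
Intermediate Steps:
A = 81 (A = 40 + 41 = 81)
k(g) = -4/(-14 + g) (k(g) = -4/(g - 7*√4) = -4/(g - 7*2) = -4/(g - 14) = -4/(-14 + g))
-24432 - k(A) = -24432 - (-4)/(-14 + 81) = -24432 - (-4)/67 = -24432 - 1*(-4/67) = -24432 + 4/67 = -1636940/67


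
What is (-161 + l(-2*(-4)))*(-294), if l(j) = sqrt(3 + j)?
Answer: 47334 - 294*sqrt(11) ≈ 46359.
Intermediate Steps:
(-161 + l(-2*(-4)))*(-294) = (-161 + sqrt(3 - 2*(-4)))*(-294) = (-161 + sqrt(3 + 8))*(-294) = (-161 + sqrt(11))*(-294) = 47334 - 294*sqrt(11)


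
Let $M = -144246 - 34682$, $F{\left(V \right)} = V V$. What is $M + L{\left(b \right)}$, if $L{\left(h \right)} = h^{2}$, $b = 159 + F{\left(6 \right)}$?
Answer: $-140903$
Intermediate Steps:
$F{\left(V \right)} = V^{2}$
$M = -178928$ ($M = -144246 - 34682 = -178928$)
$b = 195$ ($b = 159 + 6^{2} = 159 + 36 = 195$)
$M + L{\left(b \right)} = -178928 + 195^{2} = -178928 + 38025 = -140903$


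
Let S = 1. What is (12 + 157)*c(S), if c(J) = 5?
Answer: 845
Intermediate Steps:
(12 + 157)*c(S) = (12 + 157)*5 = 169*5 = 845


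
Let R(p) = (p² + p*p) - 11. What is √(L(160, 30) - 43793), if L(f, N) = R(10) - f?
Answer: 2*I*√10941 ≈ 209.2*I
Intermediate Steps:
R(p) = -11 + 2*p² (R(p) = (p² + p²) - 11 = 2*p² - 11 = -11 + 2*p²)
L(f, N) = 189 - f (L(f, N) = (-11 + 2*10²) - f = (-11 + 2*100) - f = (-11 + 200) - f = 189 - f)
√(L(160, 30) - 43793) = √((189 - 1*160) - 43793) = √((189 - 160) - 43793) = √(29 - 43793) = √(-43764) = 2*I*√10941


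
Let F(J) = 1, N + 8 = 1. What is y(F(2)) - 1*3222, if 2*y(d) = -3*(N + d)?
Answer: -3213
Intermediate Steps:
N = -7 (N = -8 + 1 = -7)
y(d) = 21/2 - 3*d/2 (y(d) = (-3*(-7 + d))/2 = (21 - 3*d)/2 = 21/2 - 3*d/2)
y(F(2)) - 1*3222 = (21/2 - 3/2*1) - 1*3222 = (21/2 - 3/2) - 3222 = 9 - 3222 = -3213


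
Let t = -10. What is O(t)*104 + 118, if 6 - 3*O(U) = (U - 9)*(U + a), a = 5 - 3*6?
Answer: -44470/3 ≈ -14823.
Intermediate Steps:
a = -13 (a = 5 - 18 = -13)
O(U) = 2 - (-13 + U)*(-9 + U)/3 (O(U) = 2 - (U - 9)*(U - 13)/3 = 2 - (-9 + U)*(-13 + U)/3 = 2 - (-13 + U)*(-9 + U)/3)
O(t)*104 + 118 = (-37 - 1/3*(-10)**2 + (22/3)*(-10))*104 + 118 = (-37 - 1/3*100 - 220/3)*104 + 118 = (-37 - 100/3 - 220/3)*104 + 118 = -431/3*104 + 118 = -44824/3 + 118 = -44470/3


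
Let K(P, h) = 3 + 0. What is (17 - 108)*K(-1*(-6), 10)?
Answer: -273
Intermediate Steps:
K(P, h) = 3
(17 - 108)*K(-1*(-6), 10) = (17 - 108)*3 = -91*3 = -273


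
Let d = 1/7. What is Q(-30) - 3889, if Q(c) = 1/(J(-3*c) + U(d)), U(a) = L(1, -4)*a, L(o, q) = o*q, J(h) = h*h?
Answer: -220490737/56696 ≈ -3889.0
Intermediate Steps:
d = ⅐ ≈ 0.14286
J(h) = h²
U(a) = -4*a (U(a) = (1*(-4))*a = -4*a)
Q(c) = 1/(-4/7 + 9*c²) (Q(c) = 1/((-3*c)² - 4*⅐) = 1/(9*c² - 4/7) = 1/(-4/7 + 9*c²))
Q(-30) - 3889 = 7/(-4 + 63*(-30)²) - 3889 = 7/(-4 + 63*900) - 3889 = 7/(-4 + 56700) - 3889 = 7/56696 - 3889 = -220490737/56696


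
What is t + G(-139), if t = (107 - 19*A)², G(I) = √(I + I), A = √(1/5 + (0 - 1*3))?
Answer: 52191/5 + I*√278 - 4066*I*√70/5 ≈ 10438.0 - 6787.0*I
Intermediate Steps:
A = I*√70/5 (A = √(⅕ + (0 - 3)) = √(⅕ - 3) = √(-14/5) = I*√70/5 ≈ 1.6733*I)
G(I) = √2*√I (G(I) = √(2*I) = √2*√I)
t = (107 - 19*I*√70/5)² ≈ 10438.0 - 6803.7*I
t + G(-139) = (52191/5 - 4066*I*√70/5) + √2*√(-139) = (52191/5 - 4066*I*√70/5) + √2*(I*√139) = (52191/5 - 4066*I*√70/5) + I*√278 = 52191/5 + I*√278 - 4066*I*√70/5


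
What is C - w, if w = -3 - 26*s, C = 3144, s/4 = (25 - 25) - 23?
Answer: 755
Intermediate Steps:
s = -92 (s = 4*((25 - 25) - 23) = 4*(0 - 23) = 4*(-23) = -92)
w = 2389 (w = -3 - 26*(-92) = -3 + 2392 = 2389)
C - w = 3144 - 1*2389 = 3144 - 2389 = 755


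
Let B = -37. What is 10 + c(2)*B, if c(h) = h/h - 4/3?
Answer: 67/3 ≈ 22.333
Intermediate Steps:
c(h) = -⅓ (c(h) = 1 - 4*⅓ = 1 - 4/3 = -⅓)
10 + c(2)*B = 10 - ⅓*(-37) = 10 + 37/3 = 67/3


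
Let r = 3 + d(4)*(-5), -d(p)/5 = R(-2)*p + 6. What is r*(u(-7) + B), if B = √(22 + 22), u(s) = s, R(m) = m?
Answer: 329 - 94*√11 ≈ 17.237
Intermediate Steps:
B = 2*√11 (B = √44 = 2*√11 ≈ 6.6332)
d(p) = -30 + 10*p (d(p) = -5*(-2*p + 6) = -5*(6 - 2*p) = -30 + 10*p)
r = -47 (r = 3 + (-30 + 10*4)*(-5) = 3 + (-30 + 40)*(-5) = 3 + 10*(-5) = 3 - 50 = -47)
r*(u(-7) + B) = -47*(-7 + 2*√11) = 329 - 94*√11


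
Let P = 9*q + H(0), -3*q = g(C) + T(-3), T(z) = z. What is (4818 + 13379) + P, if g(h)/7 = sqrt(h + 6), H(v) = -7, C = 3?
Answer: 18136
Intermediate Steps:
g(h) = 7*sqrt(6 + h) (g(h) = 7*sqrt(h + 6) = 7*sqrt(6 + h))
q = -6 (q = -(7*sqrt(6 + 3) - 3)/3 = -(7*sqrt(9) - 3)/3 = -(7*3 - 3)/3 = -(21 - 3)/3 = -1/3*18 = -6)
P = -61 (P = 9*(-6) - 7 = -54 - 7 = -61)
(4818 + 13379) + P = (4818 + 13379) - 61 = 18197 - 61 = 18136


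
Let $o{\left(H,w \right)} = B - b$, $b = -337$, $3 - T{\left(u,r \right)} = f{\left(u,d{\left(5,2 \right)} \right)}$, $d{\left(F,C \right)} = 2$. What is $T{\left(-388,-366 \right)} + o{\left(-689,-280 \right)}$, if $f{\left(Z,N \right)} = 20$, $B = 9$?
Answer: $329$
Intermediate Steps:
$T{\left(u,r \right)} = -17$ ($T{\left(u,r \right)} = 3 - 20 = -17$)
$o{\left(H,w \right)} = 346$ ($o{\left(H,w \right)} = 9 - -337 = 9 + 337 = 346$)
$T{\left(-388,-366 \right)} + o{\left(-689,-280 \right)} = -17 + 346 = 329$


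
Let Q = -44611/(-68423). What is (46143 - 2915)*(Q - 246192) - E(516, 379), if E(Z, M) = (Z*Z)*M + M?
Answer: -735086831280409/68423 ≈ -1.0743e+10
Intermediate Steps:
Q = 44611/68423 (Q = -44611*(-1)/68423 = -1*(-44611/68423) = 44611/68423 ≈ 0.65199)
E(Z, M) = M + M*Z² (E(Z, M) = Z²*M + M = M*Z² + M = M + M*Z²)
(46143 - 2915)*(Q - 246192) - E(516, 379) = (46143 - 2915)*(44611/68423 - 246192) - 379*(1 + 516²) = 43228*(-16845150605/68423) - 379*(1 + 266256) = -728182170352940/68423 - 379*266257 = -728182170352940/68423 - 1*100911403 = -728182170352940/68423 - 100911403 = -735086831280409/68423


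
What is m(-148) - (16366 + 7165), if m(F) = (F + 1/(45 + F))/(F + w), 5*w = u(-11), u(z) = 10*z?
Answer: -82402513/3502 ≈ -23530.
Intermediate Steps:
w = -22 (w = (10*(-11))/5 = (⅕)*(-110) = -22)
m(F) = (F + 1/(45 + F))/(-22 + F) (m(F) = (F + 1/(45 + F))/(F - 22) = (F + 1/(45 + F))/(-22 + F))
m(-148) - (16366 + 7165) = (1 + (-148)² + 45*(-148))/(-990 + (-148)² + 23*(-148)) - (16366 + 7165) = (1 + 21904 - 6660)/(-990 + 21904 - 3404) - 1*23531 = 15245/17510 - 23531 = (1/17510)*15245 - 23531 = 3049/3502 - 23531 = -82402513/3502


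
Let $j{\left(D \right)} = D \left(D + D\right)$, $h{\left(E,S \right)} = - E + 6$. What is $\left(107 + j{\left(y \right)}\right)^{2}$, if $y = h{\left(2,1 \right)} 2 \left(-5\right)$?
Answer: $10936249$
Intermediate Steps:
$h{\left(E,S \right)} = 6 - E$
$y = -40$ ($y = \left(6 - 2\right) 2 \left(-5\right) = 4 \cdot 2 \left(-5\right) = 8 \left(-5\right) = -40$)
$j{\left(D \right)} = 2 D^{2}$ ($j{\left(D \right)} = D 2 D = 2 D^{2}$)
$\left(107 + j{\left(y \right)}\right)^{2} = \left(107 + 2 \left(-40\right)^{2}\right)^{2} = \left(107 + 2 \cdot 1600\right)^{2} = \left(107 + 3200\right)^{2} = 3307^{2} = 10936249$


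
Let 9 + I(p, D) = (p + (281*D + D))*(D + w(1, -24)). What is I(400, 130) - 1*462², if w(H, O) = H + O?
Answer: 3751967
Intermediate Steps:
I(p, D) = -9 + (-23 + D)*(p + 282*D) (I(p, D) = -9 + (p + (281*D + D))*(D + (1 - 24)) = -9 + (p + 282*D)*(D - 23) = -9 + (p + 282*D)*(-23 + D) = -9 + (-23 + D)*(p + 282*D))
I(400, 130) - 1*462² = (-9 - 6486*130 - 23*400 + 282*130² + 130*400) - 1*462² = (-9 - 843180 - 9200 + 282*16900 + 52000) - 1*213444 = (-9 - 843180 - 9200 + 4765800 + 52000) - 213444 = 3965411 - 213444 = 3751967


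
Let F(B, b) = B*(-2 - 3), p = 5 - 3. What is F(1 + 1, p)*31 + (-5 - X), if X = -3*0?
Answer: -315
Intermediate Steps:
X = 0
p = 2
F(B, b) = -5*B (F(B, b) = B*(-5) = -5*B)
F(1 + 1, p)*31 + (-5 - X) = -5*(1 + 1)*31 + (-5 - 1*0) = -5*2*31 + (-5 + 0) = -10*31 - 5 = -310 - 5 = -315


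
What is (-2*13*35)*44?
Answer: -40040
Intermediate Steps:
(-2*13*35)*44 = -26*35*44 = -910*44 = -40040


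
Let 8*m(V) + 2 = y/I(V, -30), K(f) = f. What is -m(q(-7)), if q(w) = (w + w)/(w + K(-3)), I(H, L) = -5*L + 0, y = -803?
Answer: 1103/1200 ≈ 0.91917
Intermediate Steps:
I(H, L) = -5*L
q(w) = 2*w/(-3 + w) (q(w) = (w + w)/(w - 3) = (2*w)/(-3 + w) = 2*w/(-3 + w))
m(V) = -1103/1200 (m(V) = -¼ + (-803/((-5*(-30))))/8 = -¼ + (-803/150)/8 = -¼ + (-803*1/150)/8 = -¼ + (⅛)*(-803/150) = -¼ - 803/1200 = -1103/1200)
-m(q(-7)) = -1*(-1103/1200) = 1103/1200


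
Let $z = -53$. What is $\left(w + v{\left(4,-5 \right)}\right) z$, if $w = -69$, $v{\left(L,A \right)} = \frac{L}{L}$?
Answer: $3604$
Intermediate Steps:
$v{\left(L,A \right)} = 1$
$\left(w + v{\left(4,-5 \right)}\right) z = \left(-69 + 1\right) \left(-53\right) = \left(-68\right) \left(-53\right) = 3604$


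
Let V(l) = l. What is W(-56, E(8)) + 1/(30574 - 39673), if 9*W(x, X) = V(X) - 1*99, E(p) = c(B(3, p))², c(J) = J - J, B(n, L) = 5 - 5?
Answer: -100090/9099 ≈ -11.000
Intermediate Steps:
B(n, L) = 0
c(J) = 0
E(p) = 0 (E(p) = 0² = 0)
W(x, X) = -11 + X/9 (W(x, X) = (X - 1*99)/9 = (X - 99)/9 = (-99 + X)/9 = -11 + X/9)
W(-56, E(8)) + 1/(30574 - 39673) = (-11 + (⅑)*0) + 1/(30574 - 39673) = (-11 + 0) + 1/(-9099) = -11 - 1/9099 = -100090/9099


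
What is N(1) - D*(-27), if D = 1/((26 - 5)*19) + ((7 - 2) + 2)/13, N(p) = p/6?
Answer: 153253/10374 ≈ 14.773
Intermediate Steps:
N(p) = p/6 (N(p) = p*(⅙) = p/6)
D = 2806/5187 (D = (1/19)/21 + (5 + 2)*(1/13) = (1/21)*(1/19) + 7*(1/13) = 1/399 + 7/13 = 2806/5187 ≈ 0.54097)
N(1) - D*(-27) = (⅙)*1 - 1*2806/5187*(-27) = ⅙ - 2806/5187*(-27) = ⅙ + 25254/1729 = 153253/10374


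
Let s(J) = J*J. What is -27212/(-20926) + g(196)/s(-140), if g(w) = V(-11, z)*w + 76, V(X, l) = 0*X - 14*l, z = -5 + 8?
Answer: 45335343/51268700 ≈ 0.88427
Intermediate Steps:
z = 3
s(J) = J**2
V(X, l) = -14*l (V(X, l) = 0 - 14*l = -14*l)
g(w) = 76 - 42*w (g(w) = (-14*3)*w + 76 = -42*w + 76 = 76 - 42*w)
-27212/(-20926) + g(196)/s(-140) = -27212/(-20926) + (76 - 42*196)/((-140)**2) = -27212*(-1/20926) + (76 - 8232)/19600 = 13606/10463 - 8156*1/19600 = 13606/10463 - 2039/4900 = 45335343/51268700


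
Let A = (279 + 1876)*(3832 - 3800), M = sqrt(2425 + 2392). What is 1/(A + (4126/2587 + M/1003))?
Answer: 464303567367301818/32019114522245792630971 - 6712646707*sqrt(4817)/32019114522245792630971 ≈ 1.4501e-5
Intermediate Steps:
M = sqrt(4817) ≈ 69.405
A = 68960 (A = 2155*32 = 68960)
1/(A + (4126/2587 + M/1003)) = 1/(68960 + (4126/2587 + sqrt(4817)/1003)) = 1/(178403646/2587 + sqrt(4817)/1003)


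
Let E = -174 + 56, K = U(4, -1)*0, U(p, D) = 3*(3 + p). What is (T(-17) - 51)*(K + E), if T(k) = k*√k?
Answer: 6018 + 2006*I*√17 ≈ 6018.0 + 8271.0*I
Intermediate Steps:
U(p, D) = 9 + 3*p
T(k) = k^(3/2)
K = 0 (K = (9 + 3*4)*0 = (9 + 12)*0 = 21*0 = 0)
E = -118
(T(-17) - 51)*(K + E) = ((-17)^(3/2) - 51)*(0 - 118) = (-17*I*√17 - 51)*(-118) = (-51 - 17*I*√17)*(-118) = 6018 + 2006*I*√17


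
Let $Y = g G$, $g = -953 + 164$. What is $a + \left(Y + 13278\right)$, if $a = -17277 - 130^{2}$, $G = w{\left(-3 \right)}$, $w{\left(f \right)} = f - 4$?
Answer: $-15376$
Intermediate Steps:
$w{\left(f \right)} = -4 + f$ ($w{\left(f \right)} = f - 4 = -4 + f$)
$G = -7$ ($G = -4 - 3 = -7$)
$g = -789$
$Y = 5523$ ($Y = \left(-789\right) \left(-7\right) = 5523$)
$a = -34177$ ($a = -17277 - 16900 = -34177$)
$a + \left(Y + 13278\right) = -34177 + \left(5523 + 13278\right) = -34177 + 18801 = -15376$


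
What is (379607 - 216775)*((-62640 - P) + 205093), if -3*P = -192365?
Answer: 38264543008/3 ≈ 1.2755e+10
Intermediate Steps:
P = 192365/3 (P = -⅓*(-192365) = 192365/3 ≈ 64122.)
(379607 - 216775)*((-62640 - P) + 205093) = (379607 - 216775)*((-62640 - 1*192365/3) + 205093) = 162832*((-62640 - 192365/3) + 205093) = 162832*(-380285/3 + 205093) = 162832*(234994/3) = 38264543008/3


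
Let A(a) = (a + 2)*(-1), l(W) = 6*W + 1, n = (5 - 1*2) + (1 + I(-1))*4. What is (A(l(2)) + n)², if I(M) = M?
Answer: 144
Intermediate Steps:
n = 3 (n = (5 - 1*2) + (1 - 1)*4 = (5 - 2) + 0*4 = 3 + 0 = 3)
l(W) = 1 + 6*W
A(a) = -2 - a (A(a) = (2 + a)*(-1) = -2 - a)
(A(l(2)) + n)² = ((-2 - (1 + 6*2)) + 3)² = ((-2 - (1 + 12)) + 3)² = ((-2 - 1*13) + 3)² = ((-2 - 13) + 3)² = (-15 + 3)² = (-12)² = 144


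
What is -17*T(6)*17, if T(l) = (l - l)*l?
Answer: 0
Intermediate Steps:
T(l) = 0 (T(l) = 0*l = 0)
-17*T(6)*17 = -0*17 = -17*0 = 0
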